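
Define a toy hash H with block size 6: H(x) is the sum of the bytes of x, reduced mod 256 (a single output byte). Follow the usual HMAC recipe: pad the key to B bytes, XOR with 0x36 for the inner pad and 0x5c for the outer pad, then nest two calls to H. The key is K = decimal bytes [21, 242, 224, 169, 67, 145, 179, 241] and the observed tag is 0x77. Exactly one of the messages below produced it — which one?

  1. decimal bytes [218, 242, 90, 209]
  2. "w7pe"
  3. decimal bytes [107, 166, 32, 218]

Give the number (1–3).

Key decimal bytes [21, 242, 224, 169, 67, 145, 179, 241] = 15 f2 e0 a9 43 91 b3 f1 is 8 bytes > B = 6, so hash it first: H(key) = 08, then zero-pad to 6 bytes: K' = 08 00 00 00 00 00.
K' ⊕ ipad = 3e 36 36 36 36 36; K' ⊕ opad = 54 5c 5c 5c 5c 5c.
m1: inner = H(3e 36 36 36 36 36 da f2 5a d1) = 43; tag = H(54 5c 5c 5c 5c 5c 43) = 63
m2: inner = H(3e 36 36 36 36 36 77 37 70 65) = cf; tag = H(54 5c 5c 5c 5c 5c cf) = ef
m3: inner = H(3e 36 36 36 36 36 6b a6 20 da) = 57; tag = H(54 5c 5c 5c 5c 5c 57) = 77 ← matches

3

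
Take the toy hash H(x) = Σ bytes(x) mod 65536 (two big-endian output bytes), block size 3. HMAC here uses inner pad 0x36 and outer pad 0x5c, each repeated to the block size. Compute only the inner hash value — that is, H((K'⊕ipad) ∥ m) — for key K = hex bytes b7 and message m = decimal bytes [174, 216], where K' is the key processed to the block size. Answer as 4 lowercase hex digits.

0273

Key hex bytes b7 is 1 byte ≤ B = 3; zero-pad to 3 bytes: K' = b7 00 00.
K' ⊕ ipad = 81 36 36.
Inner input = 81 36 36 ∥ ae d8.
Inner hash: sum = 129+54+54+174+216 = 627 → 02 73.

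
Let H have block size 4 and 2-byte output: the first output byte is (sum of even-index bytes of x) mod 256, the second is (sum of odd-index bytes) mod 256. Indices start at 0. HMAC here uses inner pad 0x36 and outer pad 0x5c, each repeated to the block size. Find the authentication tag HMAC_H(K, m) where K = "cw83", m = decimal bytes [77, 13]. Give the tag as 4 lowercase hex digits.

53ed

Key "cw83" = 63 77 38 33 is exactly B = 4 bytes: K' = 63 77 38 33.
K' ⊕ ipad = 55 41 0e 05.  K' ⊕ opad = 3f 2b 64 6f.
Inner input = (K'⊕ipad) ∥ m = 55 41 0e 05 ∥ 4d 0d.
Inner hash: even-index sum = 176 mod 256 = 176; odd-index sum = 83 mod 256 = 83 → b0 53.
Outer input = (K'⊕opad) ∥ inner = 3f 2b 64 6f ∥ b0 53.
Outer hash (tag): even-index sum = 339 mod 256 = 83; odd-index sum = 237 mod 256 = 237 → 53 ed.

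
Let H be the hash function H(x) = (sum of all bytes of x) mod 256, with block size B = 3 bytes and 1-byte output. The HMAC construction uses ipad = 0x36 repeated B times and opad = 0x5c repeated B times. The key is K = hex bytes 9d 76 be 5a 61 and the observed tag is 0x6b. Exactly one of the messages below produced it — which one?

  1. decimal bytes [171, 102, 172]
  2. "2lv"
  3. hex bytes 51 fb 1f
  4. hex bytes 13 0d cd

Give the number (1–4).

1

Key hex bytes 9d 76 be 5a 61 is 5 bytes > B = 3, so hash it first: H(key) = 8c, then zero-pad to 3 bytes: K' = 8c 00 00.
K' ⊕ ipad = ba 36 36; K' ⊕ opad = d0 5c 5c.
m1: inner = H(ba 36 36 ab 66 ac) = e3; tag = H(d0 5c 5c e3) = 6b ← matches
m2: inner = H(ba 36 36 32 6c 76) = 3a; tag = H(d0 5c 5c 3a) = c2
m3: inner = H(ba 36 36 51 fb 1f) = 91; tag = H(d0 5c 5c 91) = 19
m4: inner = H(ba 36 36 13 0d cd) = 13; tag = H(d0 5c 5c 13) = 9b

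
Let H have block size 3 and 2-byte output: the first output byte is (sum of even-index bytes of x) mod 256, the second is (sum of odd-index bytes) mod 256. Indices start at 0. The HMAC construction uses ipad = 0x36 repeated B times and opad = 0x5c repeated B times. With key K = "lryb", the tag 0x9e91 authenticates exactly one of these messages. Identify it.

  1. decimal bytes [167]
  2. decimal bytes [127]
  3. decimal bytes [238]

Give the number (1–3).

Key "lryb" = 6c 72 79 62 is 4 bytes > B = 3, so hash it first: H(key) = e5 d4, then zero-pad to 3 bytes: K' = e5 d4 00.
K' ⊕ ipad = d3 e2 36; K' ⊕ opad = b9 88 5c.
m1: inner = H(d3 e2 36 a7) = 09 89; tag = H(b9 88 5c 09 89) = 9e91 ← matches
m2: inner = H(d3 e2 36 7f) = 09 61; tag = H(b9 88 5c 09 61) = 7691
m3: inner = H(d3 e2 36 ee) = 09 d0; tag = H(b9 88 5c 09 d0) = e591

1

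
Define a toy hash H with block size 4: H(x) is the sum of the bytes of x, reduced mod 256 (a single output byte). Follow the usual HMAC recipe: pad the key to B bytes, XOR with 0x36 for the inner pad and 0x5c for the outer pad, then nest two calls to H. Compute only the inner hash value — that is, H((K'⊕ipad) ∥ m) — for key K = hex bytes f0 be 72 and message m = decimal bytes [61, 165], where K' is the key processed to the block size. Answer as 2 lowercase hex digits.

aa

Key hex bytes f0 be 72 is 3 bytes ≤ B = 4; zero-pad to 4 bytes: K' = f0 be 72 00.
K' ⊕ ipad = c6 88 44 36.
Inner input = c6 88 44 36 ∥ 3d a5.
Inner hash: sum = 198+136+68+54+61+165 = 682; mod 256 = 170 → aa.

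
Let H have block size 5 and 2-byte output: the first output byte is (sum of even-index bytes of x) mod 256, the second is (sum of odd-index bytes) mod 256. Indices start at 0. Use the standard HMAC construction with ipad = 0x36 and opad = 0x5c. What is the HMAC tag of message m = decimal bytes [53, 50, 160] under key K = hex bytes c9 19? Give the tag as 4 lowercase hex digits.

873e

Key hex bytes c9 19 is 2 bytes ≤ B = 5; zero-pad to 5 bytes: K' = c9 19 00 00 00.
K' ⊕ ipad = ff 2f 36 36 36.  K' ⊕ opad = 95 45 5c 5c 5c.
Inner input = (K'⊕ipad) ∥ m = ff 2f 36 36 36 ∥ 35 32 a0.
Inner hash: even-index sum = 413 mod 256 = 157; odd-index sum = 314 mod 256 = 58 → 9d 3a.
Outer input = (K'⊕opad) ∥ inner = 95 45 5c 5c 5c ∥ 9d 3a.
Outer hash (tag): even-index sum = 391 mod 256 = 135; odd-index sum = 318 mod 256 = 62 → 87 3e.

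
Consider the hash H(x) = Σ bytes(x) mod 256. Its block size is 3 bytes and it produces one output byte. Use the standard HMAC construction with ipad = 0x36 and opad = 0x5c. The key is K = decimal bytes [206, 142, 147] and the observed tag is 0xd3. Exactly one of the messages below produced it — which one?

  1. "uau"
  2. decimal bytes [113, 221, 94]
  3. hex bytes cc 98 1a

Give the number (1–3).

Key decimal bytes [206, 142, 147] = ce 8e 93 is exactly B = 3 bytes: K' = ce 8e 93.
K' ⊕ ipad = f8 b8 a5; K' ⊕ opad = 92 d2 cf.
m1: inner = H(f8 b8 a5 75 61 75) = a0; tag = H(92 d2 cf a0) = d3 ← matches
m2: inner = H(f8 b8 a5 71 dd 5e) = 01; tag = H(92 d2 cf 01) = 34
m3: inner = H(f8 b8 a5 cc 98 1a) = d3; tag = H(92 d2 cf d3) = 06

1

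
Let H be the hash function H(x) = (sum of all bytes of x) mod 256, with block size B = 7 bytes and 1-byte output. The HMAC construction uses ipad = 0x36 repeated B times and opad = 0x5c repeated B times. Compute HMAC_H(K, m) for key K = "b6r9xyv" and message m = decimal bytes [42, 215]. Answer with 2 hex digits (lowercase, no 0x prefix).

33

Key "b6r9xyv" = 62 36 72 39 78 79 76 is exactly B = 7 bytes: K' = 62 36 72 39 78 79 76.
K' ⊕ ipad = 54 00 44 0f 4e 4f 40.  K' ⊕ opad = 3e 6a 2e 65 24 25 2a.
Inner input = (K'⊕ipad) ∥ m = 54 00 44 0f 4e 4f 40 ∥ 2a d7.
Inner hash: sum = 84+0+68+15+78+79+64+42+215 = 645; mod 256 = 133 → 85.
Outer input = (K'⊕opad) ∥ inner = 3e 6a 2e 65 24 25 2a ∥ 85.
Outer hash (tag): sum = 62+106+46+101+36+37+42+133 = 563; mod 256 = 51 → 33.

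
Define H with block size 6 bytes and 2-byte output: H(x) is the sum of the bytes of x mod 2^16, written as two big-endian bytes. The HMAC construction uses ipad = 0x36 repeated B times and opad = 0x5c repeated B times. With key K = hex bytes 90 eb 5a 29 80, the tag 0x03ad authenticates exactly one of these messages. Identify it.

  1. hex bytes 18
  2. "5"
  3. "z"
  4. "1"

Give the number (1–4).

Key hex bytes 90 eb 5a 29 80 is 5 bytes ≤ B = 6; zero-pad to 6 bytes: K' = 90 eb 5a 29 80 00.
K' ⊕ ipad = a6 dd 6c 1f b6 36; K' ⊕ opad = cc b7 06 75 dc 5c.
m1: inner = H(a6 dd 6c 1f b6 36 18) = 03 12; tag = H(cc b7 06 75 dc 5c 03 12) = 034b
m2: inner = H(a6 dd 6c 1f b6 36 35) = 03 2f; tag = H(cc b7 06 75 dc 5c 03 2f) = 0368
m3: inner = H(a6 dd 6c 1f b6 36 7a) = 03 74; tag = H(cc b7 06 75 dc 5c 03 74) = 03ad ← matches
m4: inner = H(a6 dd 6c 1f b6 36 31) = 03 2b; tag = H(cc b7 06 75 dc 5c 03 2b) = 0364

3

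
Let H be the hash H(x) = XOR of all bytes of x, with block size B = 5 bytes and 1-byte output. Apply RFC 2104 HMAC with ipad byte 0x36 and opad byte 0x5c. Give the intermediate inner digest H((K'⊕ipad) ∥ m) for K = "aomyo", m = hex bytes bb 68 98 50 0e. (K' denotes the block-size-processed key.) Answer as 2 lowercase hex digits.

Key "aomyo" = 61 6f 6d 79 6f is exactly B = 5 bytes: K' = 61 6f 6d 79 6f.
K' ⊕ ipad = 57 59 5b 4f 59.
Inner input = 57 59 5b 4f 59 ∥ bb 68 98 50 0e.
Inner hash: XOR 57⊕59⊕5b⊕4f⊕59⊕bb⊕68⊕98⊕50⊕0e = 56.

56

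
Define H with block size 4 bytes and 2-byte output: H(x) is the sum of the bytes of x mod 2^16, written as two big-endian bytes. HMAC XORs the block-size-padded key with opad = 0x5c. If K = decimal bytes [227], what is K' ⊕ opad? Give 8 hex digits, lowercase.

bf5c5c5c

Key decimal bytes [227] = e3 is 1 byte ≤ B = 4; zero-pad to 4 bytes: K' = e3 00 00 00.
XOR each byte with 0x5c: e3⊕5c=bf, 00⊕5c=5c, 00⊕5c=5c, 00⊕5c=5c.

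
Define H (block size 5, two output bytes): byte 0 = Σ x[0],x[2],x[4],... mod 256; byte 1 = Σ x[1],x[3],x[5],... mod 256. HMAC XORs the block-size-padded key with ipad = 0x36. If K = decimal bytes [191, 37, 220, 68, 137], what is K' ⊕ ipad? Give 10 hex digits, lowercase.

Key decimal bytes [191, 37, 220, 68, 137] = bf 25 dc 44 89 is exactly B = 5 bytes: K' = bf 25 dc 44 89.
XOR each byte with 0x36: bf⊕36=89, 25⊕36=13, dc⊕36=ea, 44⊕36=72, 89⊕36=bf.

8913ea72bf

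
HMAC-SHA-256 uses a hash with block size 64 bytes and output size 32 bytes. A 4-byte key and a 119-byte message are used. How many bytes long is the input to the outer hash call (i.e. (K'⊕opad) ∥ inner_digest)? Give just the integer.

Key is 4 ≤ 64 bytes, zero-padded: |K'| = 64.
Outer input = (K'⊕opad) ∥ H(inner) → 64 + 32 = 96 bytes.

96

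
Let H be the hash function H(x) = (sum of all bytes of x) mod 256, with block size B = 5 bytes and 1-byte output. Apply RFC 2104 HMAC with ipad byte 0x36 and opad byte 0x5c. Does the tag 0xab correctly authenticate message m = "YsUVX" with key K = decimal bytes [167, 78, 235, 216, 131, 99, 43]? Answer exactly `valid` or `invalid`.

Key decimal bytes [167, 78, 235, 216, 131, 99, 43] = a7 4e eb d8 83 63 2b is 7 bytes > B = 5, so hash it first: H(key) = c9, then zero-pad to 5 bytes: K' = c9 00 00 00 00.
K' ⊕ ipad = ff 36 36 36 36; K' ⊕ opad = 95 5c 5c 5c 5c.
Inner hash: sum = 255+54+54+54+54+89+115+85+86+88 = 934; mod 256 = 166 → a6.
Outer hash (recomputed tag): sum = 149+92+92+92+92+166 = 683; mod 256 = 171 → ab.
Recomputed tag = ab; claimed = ab → match.

valid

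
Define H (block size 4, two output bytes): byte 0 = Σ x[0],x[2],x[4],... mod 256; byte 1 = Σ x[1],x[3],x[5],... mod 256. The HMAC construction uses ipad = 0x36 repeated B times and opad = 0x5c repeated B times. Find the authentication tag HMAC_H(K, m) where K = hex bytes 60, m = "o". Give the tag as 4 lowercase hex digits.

Key hex bytes 60 is 1 byte ≤ B = 4; zero-pad to 4 bytes: K' = 60 00 00 00.
K' ⊕ ipad = 56 36 36 36.  K' ⊕ opad = 3c 5c 5c 5c.
Inner input = (K'⊕ipad) ∥ m = 56 36 36 36 ∥ 6f.
Inner hash: even-index sum = 251 mod 256 = 251; odd-index sum = 108 mod 256 = 108 → fb 6c.
Outer input = (K'⊕opad) ∥ inner = 3c 5c 5c 5c ∥ fb 6c.
Outer hash (tag): even-index sum = 403 mod 256 = 147; odd-index sum = 292 mod 256 = 36 → 93 24.

9324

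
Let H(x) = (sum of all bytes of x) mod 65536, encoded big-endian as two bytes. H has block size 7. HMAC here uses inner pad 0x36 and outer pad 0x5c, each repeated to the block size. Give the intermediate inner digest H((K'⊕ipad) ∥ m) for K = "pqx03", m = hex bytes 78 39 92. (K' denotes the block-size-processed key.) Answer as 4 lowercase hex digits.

Key "pqx03" = 70 71 78 30 33 is 5 bytes ≤ B = 7; zero-pad to 7 bytes: K' = 70 71 78 30 33 00 00.
K' ⊕ ipad = 46 47 4e 06 05 36 36.
Inner input = 46 47 4e 06 05 36 36 ∥ 78 39 92.
Inner hash: sum = 70+71+78+6+5+54+54+120+57+146 = 661 → 02 95.

0295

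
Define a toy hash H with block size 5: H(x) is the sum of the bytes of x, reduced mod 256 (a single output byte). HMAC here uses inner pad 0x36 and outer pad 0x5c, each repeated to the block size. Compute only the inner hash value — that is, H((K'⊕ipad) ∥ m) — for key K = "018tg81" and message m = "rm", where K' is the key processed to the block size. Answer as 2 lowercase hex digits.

a2

Key "018tg81" = 30 31 38 74 67 38 31 is 7 bytes > B = 5, so hash it first: H(key) = dd, then zero-pad to 5 bytes: K' = dd 00 00 00 00.
K' ⊕ ipad = eb 36 36 36 36.
Inner input = eb 36 36 36 36 ∥ 72 6d.
Inner hash: sum = 235+54+54+54+54+114+109 = 674; mod 256 = 162 → a2.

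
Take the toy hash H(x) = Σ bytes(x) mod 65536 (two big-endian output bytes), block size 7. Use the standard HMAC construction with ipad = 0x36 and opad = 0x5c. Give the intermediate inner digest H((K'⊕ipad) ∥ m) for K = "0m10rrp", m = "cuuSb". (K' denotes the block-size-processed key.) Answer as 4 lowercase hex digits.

033e

Key "0m10rrp" = 30 6d 31 30 72 72 70 is exactly B = 7 bytes: K' = 30 6d 31 30 72 72 70.
K' ⊕ ipad = 06 5b 07 06 44 44 46.
Inner input = 06 5b 07 06 44 44 46 ∥ 63 75 75 53 62.
Inner hash: sum = 6+91+7+6+68+68+70+99+117+117+83+98 = 830 → 03 3e.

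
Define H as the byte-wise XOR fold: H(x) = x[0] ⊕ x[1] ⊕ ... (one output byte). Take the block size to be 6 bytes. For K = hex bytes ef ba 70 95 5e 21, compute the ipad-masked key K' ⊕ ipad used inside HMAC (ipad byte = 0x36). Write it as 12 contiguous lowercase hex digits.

Key hex bytes ef ba 70 95 5e 21 is exactly B = 6 bytes: K' = ef ba 70 95 5e 21.
XOR each byte with 0x36: ef⊕36=d9, ba⊕36=8c, 70⊕36=46, 95⊕36=a3, 5e⊕36=68, 21⊕36=17.

d98c46a36817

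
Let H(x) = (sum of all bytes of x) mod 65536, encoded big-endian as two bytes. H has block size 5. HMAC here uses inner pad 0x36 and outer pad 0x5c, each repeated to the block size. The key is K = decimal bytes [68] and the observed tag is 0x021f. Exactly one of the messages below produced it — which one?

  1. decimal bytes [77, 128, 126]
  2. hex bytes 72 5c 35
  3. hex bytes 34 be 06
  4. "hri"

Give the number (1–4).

Key decimal bytes [68] = 44 is 1 byte ≤ B = 5; zero-pad to 5 bytes: K' = 44 00 00 00 00.
K' ⊕ ipad = 72 36 36 36 36; K' ⊕ opad = 18 5c 5c 5c 5c.
m1: inner = H(72 36 36 36 36 4d 80 7e) = 02 95; tag = H(18 5c 5c 5c 5c 02 95) = 021f ← matches
m2: inner = H(72 36 36 36 36 72 5c 35) = 02 4d; tag = H(18 5c 5c 5c 5c 02 4d) = 01d7
m3: inner = H(72 36 36 36 36 34 be 06) = 02 42; tag = H(18 5c 5c 5c 5c 02 42) = 01cc
m4: inner = H(72 36 36 36 36 68 72 69) = 02 8d; tag = H(18 5c 5c 5c 5c 02 8d) = 0217

1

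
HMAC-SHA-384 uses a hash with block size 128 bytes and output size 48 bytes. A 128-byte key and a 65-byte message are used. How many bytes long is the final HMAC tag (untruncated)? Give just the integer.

The tag is one SHA-384 digest: 48 bytes.

48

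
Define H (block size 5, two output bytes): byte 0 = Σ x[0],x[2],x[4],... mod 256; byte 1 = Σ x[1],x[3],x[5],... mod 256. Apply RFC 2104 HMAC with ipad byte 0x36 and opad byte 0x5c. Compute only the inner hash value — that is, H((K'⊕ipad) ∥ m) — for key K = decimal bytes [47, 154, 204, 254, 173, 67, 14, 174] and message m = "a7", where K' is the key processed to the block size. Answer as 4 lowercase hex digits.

2356

Key decimal bytes [47, 154, 204, 254, 173, 67, 14, 174] = 2f 9a cc fe ad 43 0e ae is 8 bytes > B = 5, so hash it first: H(key) = b6 89, then zero-pad to 5 bytes: K' = b6 89 00 00 00.
K' ⊕ ipad = 80 bf 36 36 36.
Inner input = 80 bf 36 36 36 ∥ 61 37.
Inner hash: even-index sum = 291 mod 256 = 35; odd-index sum = 342 mod 256 = 86 → 23 56.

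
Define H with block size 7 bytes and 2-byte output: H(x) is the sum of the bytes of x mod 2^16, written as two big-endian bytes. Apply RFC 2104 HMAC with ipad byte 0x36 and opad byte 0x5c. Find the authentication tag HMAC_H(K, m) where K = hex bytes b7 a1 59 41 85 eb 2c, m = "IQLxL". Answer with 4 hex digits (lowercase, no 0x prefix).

0461

Key hex bytes b7 a1 59 41 85 eb 2c is exactly B = 7 bytes: K' = b7 a1 59 41 85 eb 2c.
K' ⊕ ipad = 81 97 6f 77 b3 dd 1a.  K' ⊕ opad = eb fd 05 1d d9 b7 70.
Inner input = (K'⊕ipad) ∥ m = 81 97 6f 77 b3 dd 1a ∥ 49 51 4c 78 4c.
Inner hash: sum = 129+151+111+119+179+221+26+73+81+76+120+76 = 1362 → 05 52.
Outer input = (K'⊕opad) ∥ inner = eb fd 05 1d d9 b7 70 ∥ 05 52.
Outer hash (tag): sum = 235+253+5+29+217+183+112+5+82 = 1121 → 04 61.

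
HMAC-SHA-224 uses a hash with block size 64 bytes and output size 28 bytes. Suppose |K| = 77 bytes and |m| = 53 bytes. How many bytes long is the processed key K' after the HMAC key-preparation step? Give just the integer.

Key is 77 > 64 bytes, so it is hashed to 28 bytes then zero-padded to 64: |K'| = 64.

64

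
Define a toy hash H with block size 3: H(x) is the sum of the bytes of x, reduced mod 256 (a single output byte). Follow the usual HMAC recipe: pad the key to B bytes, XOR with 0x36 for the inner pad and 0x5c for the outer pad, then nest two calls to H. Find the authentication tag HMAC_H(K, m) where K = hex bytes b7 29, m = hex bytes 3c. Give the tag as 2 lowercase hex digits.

ce

Key hex bytes b7 29 is 2 bytes ≤ B = 3; zero-pad to 3 bytes: K' = b7 29 00.
K' ⊕ ipad = 81 1f 36.  K' ⊕ opad = eb 75 5c.
Inner input = (K'⊕ipad) ∥ m = 81 1f 36 ∥ 3c.
Inner hash: sum = 129+31+54+60 = 274; mod 256 = 18 → 12.
Outer input = (K'⊕opad) ∥ inner = eb 75 5c ∥ 12.
Outer hash (tag): sum = 235+117+92+18 = 462; mod 256 = 206 → ce.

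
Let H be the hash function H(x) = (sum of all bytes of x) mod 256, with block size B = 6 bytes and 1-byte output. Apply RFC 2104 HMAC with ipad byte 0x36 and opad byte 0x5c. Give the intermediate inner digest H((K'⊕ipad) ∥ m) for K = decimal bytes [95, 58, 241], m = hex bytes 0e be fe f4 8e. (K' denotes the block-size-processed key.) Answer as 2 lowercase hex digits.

Key decimal bytes [95, 58, 241] = 5f 3a f1 is 3 bytes ≤ B = 6; zero-pad to 6 bytes: K' = 5f 3a f1 00 00 00.
K' ⊕ ipad = 69 0c c7 36 36 36.
Inner input = 69 0c c7 36 36 36 ∥ 0e be fe f4 8e.
Inner hash: sum = 105+12+199+54+54+54+14+190+254+244+142 = 1322; mod 256 = 42 → 2a.

2a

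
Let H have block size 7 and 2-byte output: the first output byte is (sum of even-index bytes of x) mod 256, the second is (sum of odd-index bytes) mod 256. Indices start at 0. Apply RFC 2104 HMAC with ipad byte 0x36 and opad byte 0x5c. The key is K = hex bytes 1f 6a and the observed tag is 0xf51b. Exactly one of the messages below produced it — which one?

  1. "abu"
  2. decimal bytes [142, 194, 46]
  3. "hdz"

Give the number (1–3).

Key hex bytes 1f 6a is 2 bytes ≤ B = 7; zero-pad to 7 bytes: K' = 1f 6a 00 00 00 00 00.
K' ⊕ ipad = 29 5c 36 36 36 36 36; K' ⊕ opad = 43 36 5c 5c 5c 5c 5c.
m1: inner = H(29 5c 36 36 36 36 36 61 62 75) = 2d 9e; tag = H(43 36 5c 5c 5c 5c 5c 2d 9e) = f51b ← matches
m2: inner = H(29 5c 36 36 36 36 36 8e c2 2e) = 8d 84; tag = H(43 36 5c 5c 5c 5c 5c 8d 84) = db7b
m3: inner = H(29 5c 36 36 36 36 36 68 64 7a) = 2f aa; tag = H(43 36 5c 5c 5c 5c 5c 2f aa) = 011d

1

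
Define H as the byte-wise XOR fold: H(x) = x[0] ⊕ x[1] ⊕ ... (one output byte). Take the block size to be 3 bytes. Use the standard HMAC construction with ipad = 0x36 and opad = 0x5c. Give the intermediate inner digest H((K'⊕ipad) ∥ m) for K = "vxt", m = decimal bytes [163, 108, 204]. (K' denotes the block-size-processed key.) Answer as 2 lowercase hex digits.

Key "vxt" = 76 78 74 is exactly B = 3 bytes: K' = 76 78 74.
K' ⊕ ipad = 40 4e 42.
Inner input = 40 4e 42 ∥ a3 6c cc.
Inner hash: XOR 40⊕4e⊕42⊕a3⊕6c⊕cc = 4f.

4f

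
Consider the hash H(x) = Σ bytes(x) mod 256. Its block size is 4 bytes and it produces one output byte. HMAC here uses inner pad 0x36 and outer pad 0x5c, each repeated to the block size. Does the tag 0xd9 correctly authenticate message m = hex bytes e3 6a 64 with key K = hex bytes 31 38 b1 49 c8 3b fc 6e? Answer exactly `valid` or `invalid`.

Key hex bytes 31 38 b1 49 c8 3b fc 6e is 8 bytes > B = 4, so hash it first: H(key) = d0, then zero-pad to 4 bytes: K' = d0 00 00 00.
K' ⊕ ipad = e6 36 36 36; K' ⊕ opad = 8c 5c 5c 5c.
Inner hash: sum = 230+54+54+54+227+106+100 = 825; mod 256 = 57 → 39.
Outer hash (recomputed tag): sum = 140+92+92+92+57 = 473; mod 256 = 217 → d9.
Recomputed tag = d9; claimed = d9 → match.

valid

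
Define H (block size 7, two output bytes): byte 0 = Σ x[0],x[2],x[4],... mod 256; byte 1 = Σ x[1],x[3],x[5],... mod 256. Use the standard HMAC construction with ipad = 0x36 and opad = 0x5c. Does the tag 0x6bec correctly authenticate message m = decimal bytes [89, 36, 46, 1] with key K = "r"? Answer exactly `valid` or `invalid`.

invalid

Key "r" = 72 is 1 byte ≤ B = 7; zero-pad to 7 bytes: K' = 72 00 00 00 00 00 00.
K' ⊕ ipad = 44 36 36 36 36 36 36; K' ⊕ opad = 2e 5c 5c 5c 5c 5c 5c.
Inner hash: even-index sum = 267 mod 256 = 11; odd-index sum = 297 mod 256 = 41 → 0b 29.
Outer hash (recomputed tag): even-index sum = 363 mod 256 = 107; odd-index sum = 287 mod 256 = 31 → 6b 1f.
Recomputed tag = 6b1f; claimed = 6bec → mismatch.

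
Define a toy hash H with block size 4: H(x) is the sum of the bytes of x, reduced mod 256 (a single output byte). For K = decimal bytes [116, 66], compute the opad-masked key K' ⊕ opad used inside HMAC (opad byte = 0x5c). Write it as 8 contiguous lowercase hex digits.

281e5c5c

Key decimal bytes [116, 66] = 74 42 is 2 bytes ≤ B = 4; zero-pad to 4 bytes: K' = 74 42 00 00.
XOR each byte with 0x5c: 74⊕5c=28, 42⊕5c=1e, 00⊕5c=5c, 00⊕5c=5c.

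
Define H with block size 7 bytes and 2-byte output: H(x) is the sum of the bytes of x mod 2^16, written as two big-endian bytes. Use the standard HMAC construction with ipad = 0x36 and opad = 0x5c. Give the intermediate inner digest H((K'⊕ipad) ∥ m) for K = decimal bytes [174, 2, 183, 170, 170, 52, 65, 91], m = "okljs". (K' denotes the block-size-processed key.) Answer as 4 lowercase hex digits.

0423

Key decimal bytes [174, 2, 183, 170, 170, 52, 65, 91] = ae 02 b7 aa aa 34 41 5b is 8 bytes > B = 7, so hash it first: H(key) = 03 8b, then zero-pad to 7 bytes: K' = 03 8b 00 00 00 00 00.
K' ⊕ ipad = 35 bd 36 36 36 36 36.
Inner input = 35 bd 36 36 36 36 36 ∥ 6f 6b 6c 6a 73.
Inner hash: sum = 53+189+54+54+54+54+54+111+107+108+106+115 = 1059 → 04 23.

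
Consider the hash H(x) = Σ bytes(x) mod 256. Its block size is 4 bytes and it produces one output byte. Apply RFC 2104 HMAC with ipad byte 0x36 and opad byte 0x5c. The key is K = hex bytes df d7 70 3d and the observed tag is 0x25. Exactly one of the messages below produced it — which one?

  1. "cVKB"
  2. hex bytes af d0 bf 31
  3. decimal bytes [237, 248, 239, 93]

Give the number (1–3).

2

Key hex bytes df d7 70 3d is exactly B = 4 bytes: K' = df d7 70 3d.
K' ⊕ ipad = e9 e1 46 0b; K' ⊕ opad = 83 8b 2c 61.
m1: inner = H(e9 e1 46 0b 63 56 4b 42) = 61; tag = H(83 8b 2c 61 61) = fc
m2: inner = H(e9 e1 46 0b af d0 bf 31) = 8a; tag = H(83 8b 2c 61 8a) = 25 ← matches
m3: inner = H(e9 e1 46 0b ed f8 ef 5d) = 4c; tag = H(83 8b 2c 61 4c) = e7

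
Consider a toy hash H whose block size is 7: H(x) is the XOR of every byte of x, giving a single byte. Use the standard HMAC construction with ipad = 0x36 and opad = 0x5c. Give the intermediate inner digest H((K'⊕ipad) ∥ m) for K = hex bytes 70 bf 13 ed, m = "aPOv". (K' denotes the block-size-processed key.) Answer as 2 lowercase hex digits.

0f

Key hex bytes 70 bf 13 ed is 4 bytes ≤ B = 7; zero-pad to 7 bytes: K' = 70 bf 13 ed 00 00 00.
K' ⊕ ipad = 46 89 25 db 36 36 36.
Inner input = 46 89 25 db 36 36 36 ∥ 61 50 4f 76.
Inner hash: XOR 46⊕89⊕25⊕db⊕36⊕36⊕36⊕61⊕50⊕4f⊕76 = 0f.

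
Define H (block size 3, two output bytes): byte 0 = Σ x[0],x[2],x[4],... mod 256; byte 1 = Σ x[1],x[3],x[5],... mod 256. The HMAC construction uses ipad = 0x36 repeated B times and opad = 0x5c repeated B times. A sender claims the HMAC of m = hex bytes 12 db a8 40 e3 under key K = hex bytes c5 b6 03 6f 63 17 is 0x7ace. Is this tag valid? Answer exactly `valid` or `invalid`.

Key hex bytes c5 b6 03 6f 63 17 is 6 bytes > B = 3, so hash it first: H(key) = 2b 3c, then zero-pad to 3 bytes: K' = 2b 3c 00.
K' ⊕ ipad = 1d 0a 36; K' ⊕ opad = 77 60 5c.
Inner hash: even-index sum = 366 mod 256 = 110; odd-index sum = 423 mod 256 = 167 → 6e a7.
Outer hash (recomputed tag): even-index sum = 378 mod 256 = 122; odd-index sum = 206 mod 256 = 206 → 7a ce.
Recomputed tag = 7ace; claimed = 7ace → match.

valid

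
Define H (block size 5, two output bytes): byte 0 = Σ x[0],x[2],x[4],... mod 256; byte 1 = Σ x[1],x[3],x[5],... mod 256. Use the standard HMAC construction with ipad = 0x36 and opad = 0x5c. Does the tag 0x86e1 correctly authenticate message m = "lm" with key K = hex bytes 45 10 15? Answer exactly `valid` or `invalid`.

Key hex bytes 45 10 15 is 3 bytes ≤ B = 5; zero-pad to 5 bytes: K' = 45 10 15 00 00.
K' ⊕ ipad = 73 26 23 36 36; K' ⊕ opad = 19 4c 49 5c 5c.
Inner hash: even-index sum = 313 mod 256 = 57; odd-index sum = 200 mod 256 = 200 → 39 c8.
Outer hash (recomputed tag): even-index sum = 390 mod 256 = 134; odd-index sum = 225 mod 256 = 225 → 86 e1.
Recomputed tag = 86e1; claimed = 86e1 → match.

valid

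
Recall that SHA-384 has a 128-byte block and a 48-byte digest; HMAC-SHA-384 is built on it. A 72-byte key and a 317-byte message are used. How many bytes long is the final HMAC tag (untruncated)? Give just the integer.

48

The tag is one SHA-384 digest: 48 bytes.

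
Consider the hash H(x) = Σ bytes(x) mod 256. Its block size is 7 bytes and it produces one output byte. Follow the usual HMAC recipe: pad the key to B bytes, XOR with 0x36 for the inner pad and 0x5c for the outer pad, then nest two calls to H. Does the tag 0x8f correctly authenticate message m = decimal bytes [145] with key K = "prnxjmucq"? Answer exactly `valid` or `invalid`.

Key "prnxjmucq" = 70 72 6e 78 6a 6d 75 63 71 is 9 bytes > B = 7, so hash it first: H(key) = e8, then zero-pad to 7 bytes: K' = e8 00 00 00 00 00 00.
K' ⊕ ipad = de 36 36 36 36 36 36; K' ⊕ opad = b4 5c 5c 5c 5c 5c 5c.
Inner hash: sum = 222+54+54+54+54+54+54+145 = 691; mod 256 = 179 → b3.
Outer hash (recomputed tag): sum = 180+92+92+92+92+92+92+179 = 911; mod 256 = 143 → 8f.
Recomputed tag = 8f; claimed = 8f → match.

valid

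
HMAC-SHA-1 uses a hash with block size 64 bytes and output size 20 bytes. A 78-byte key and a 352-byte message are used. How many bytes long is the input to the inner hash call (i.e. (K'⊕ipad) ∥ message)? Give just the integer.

416

Key is 78 > 64 bytes, so it is hashed to 20 bytes then zero-padded to 64: |K'| = 64.
Inner input = (K'⊕ipad) ∥ m → 64 + 352 = 416 bytes.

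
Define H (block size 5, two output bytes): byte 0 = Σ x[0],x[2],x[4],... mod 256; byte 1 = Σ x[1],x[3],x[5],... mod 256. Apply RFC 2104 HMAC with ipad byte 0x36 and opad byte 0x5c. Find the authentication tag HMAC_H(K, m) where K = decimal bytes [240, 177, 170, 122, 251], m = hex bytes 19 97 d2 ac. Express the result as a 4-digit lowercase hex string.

Key decimal bytes [240, 177, 170, 122, 251] = f0 b1 aa 7a fb is exactly B = 5 bytes: K' = f0 b1 aa 7a fb.
K' ⊕ ipad = c6 87 9c 4c cd.  K' ⊕ opad = ac ed f6 26 a7.
Inner input = (K'⊕ipad) ∥ m = c6 87 9c 4c cd ∥ 19 97 d2 ac.
Inner hash: even-index sum = 882 mod 256 = 114; odd-index sum = 446 mod 256 = 190 → 72 be.
Outer input = (K'⊕opad) ∥ inner = ac ed f6 26 a7 ∥ 72 be.
Outer hash (tag): even-index sum = 775 mod 256 = 7; odd-index sum = 389 mod 256 = 133 → 07 85.

0785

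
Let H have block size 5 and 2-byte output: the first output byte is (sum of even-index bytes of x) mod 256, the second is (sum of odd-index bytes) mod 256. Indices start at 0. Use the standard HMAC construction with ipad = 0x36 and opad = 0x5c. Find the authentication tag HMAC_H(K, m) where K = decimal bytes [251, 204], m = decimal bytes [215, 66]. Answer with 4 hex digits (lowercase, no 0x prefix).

Key decimal bytes [251, 204] = fb cc is 2 bytes ≤ B = 5; zero-pad to 5 bytes: K' = fb cc 00 00 00.
K' ⊕ ipad = cd fa 36 36 36.  K' ⊕ opad = a7 90 5c 5c 5c.
Inner input = (K'⊕ipad) ∥ m = cd fa 36 36 36 ∥ d7 42.
Inner hash: even-index sum = 379 mod 256 = 123; odd-index sum = 519 mod 256 = 7 → 7b 07.
Outer input = (K'⊕opad) ∥ inner = a7 90 5c 5c 5c ∥ 7b 07.
Outer hash (tag): even-index sum = 358 mod 256 = 102; odd-index sum = 359 mod 256 = 103 → 66 67.

6667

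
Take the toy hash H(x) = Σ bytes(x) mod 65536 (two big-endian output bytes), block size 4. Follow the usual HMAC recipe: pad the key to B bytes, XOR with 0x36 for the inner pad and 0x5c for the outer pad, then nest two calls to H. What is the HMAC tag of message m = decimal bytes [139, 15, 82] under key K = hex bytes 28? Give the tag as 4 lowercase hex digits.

0235

Key hex bytes 28 is 1 byte ≤ B = 4; zero-pad to 4 bytes: K' = 28 00 00 00.
K' ⊕ ipad = 1e 36 36 36.  K' ⊕ opad = 74 5c 5c 5c.
Inner input = (K'⊕ipad) ∥ m = 1e 36 36 36 ∥ 8b 0f 52.
Inner hash: sum = 30+54+54+54+139+15+82 = 428 → 01 ac.
Outer input = (K'⊕opad) ∥ inner = 74 5c 5c 5c ∥ 01 ac.
Outer hash (tag): sum = 116+92+92+92+1+172 = 565 → 02 35.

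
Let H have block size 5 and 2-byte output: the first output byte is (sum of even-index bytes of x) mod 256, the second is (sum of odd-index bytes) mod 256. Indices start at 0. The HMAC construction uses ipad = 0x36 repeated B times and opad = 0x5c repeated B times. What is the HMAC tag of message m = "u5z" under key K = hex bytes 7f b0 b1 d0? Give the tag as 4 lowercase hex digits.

c7b3

Key hex bytes 7f b0 b1 d0 is 4 bytes ≤ B = 5; zero-pad to 5 bytes: K' = 7f b0 b1 d0 00.
K' ⊕ ipad = 49 86 87 e6 36.  K' ⊕ opad = 23 ec ed 8c 5c.
Inner input = (K'⊕ipad) ∥ m = 49 86 87 e6 36 ∥ 75 35 7a.
Inner hash: even-index sum = 315 mod 256 = 59; odd-index sum = 603 mod 256 = 91 → 3b 5b.
Outer input = (K'⊕opad) ∥ inner = 23 ec ed 8c 5c ∥ 3b 5b.
Outer hash (tag): even-index sum = 455 mod 256 = 199; odd-index sum = 435 mod 256 = 179 → c7 b3.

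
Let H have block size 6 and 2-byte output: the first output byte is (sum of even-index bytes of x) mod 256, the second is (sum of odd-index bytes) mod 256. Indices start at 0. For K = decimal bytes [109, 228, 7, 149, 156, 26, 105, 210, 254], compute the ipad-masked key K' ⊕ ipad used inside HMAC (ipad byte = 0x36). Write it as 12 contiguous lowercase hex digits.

Key decimal bytes [109, 228, 7, 149, 156, 26, 105, 210, 254] = 6d e4 07 95 9c 1a 69 d2 fe is 9 bytes > B = 6, so hash it first: H(key) = 77 65, then zero-pad to 6 bytes: K' = 77 65 00 00 00 00.
XOR each byte with 0x36: 77⊕36=41, 65⊕36=53, 00⊕36=36, 00⊕36=36, 00⊕36=36, 00⊕36=36.

415336363636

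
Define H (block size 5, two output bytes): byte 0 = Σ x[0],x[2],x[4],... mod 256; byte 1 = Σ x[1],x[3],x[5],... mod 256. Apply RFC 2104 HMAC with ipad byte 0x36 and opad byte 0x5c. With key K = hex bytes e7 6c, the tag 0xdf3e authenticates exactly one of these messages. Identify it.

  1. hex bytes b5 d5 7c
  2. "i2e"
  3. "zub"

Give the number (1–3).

3

Key hex bytes e7 6c is 2 bytes ≤ B = 5; zero-pad to 5 bytes: K' = e7 6c 00 00 00.
K' ⊕ ipad = d1 5a 36 36 36; K' ⊕ opad = bb 30 5c 5c 5c.
m1: inner = H(d1 5a 36 36 36 b5 d5 7c) = 12 c1; tag = H(bb 30 5c 5c 5c 12 c1) = 349e
m2: inner = H(d1 5a 36 36 36 69 32 65) = 6f 5e; tag = H(bb 30 5c 5c 5c 6f 5e) = d1fb
m3: inner = H(d1 5a 36 36 36 7a 75 62) = b2 6c; tag = H(bb 30 5c 5c 5c b2 6c) = df3e ← matches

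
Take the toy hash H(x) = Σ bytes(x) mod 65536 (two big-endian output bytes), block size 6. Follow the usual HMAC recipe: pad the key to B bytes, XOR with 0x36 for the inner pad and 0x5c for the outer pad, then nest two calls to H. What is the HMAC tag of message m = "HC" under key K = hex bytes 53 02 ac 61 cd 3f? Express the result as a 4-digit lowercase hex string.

Key hex bytes 53 02 ac 61 cd 3f is exactly B = 6 bytes: K' = 53 02 ac 61 cd 3f.
K' ⊕ ipad = 65 34 9a 57 fb 09.  K' ⊕ opad = 0f 5e f0 3d 91 63.
Inner input = (K'⊕ipad) ∥ m = 65 34 9a 57 fb 09 ∥ 48 43.
Inner hash: sum = 101+52+154+87+251+9+72+67 = 793 → 03 19.
Outer input = (K'⊕opad) ∥ inner = 0f 5e f0 3d 91 63 ∥ 03 19.
Outer hash (tag): sum = 15+94+240+61+145+99+3+25 = 682 → 02 aa.

02aa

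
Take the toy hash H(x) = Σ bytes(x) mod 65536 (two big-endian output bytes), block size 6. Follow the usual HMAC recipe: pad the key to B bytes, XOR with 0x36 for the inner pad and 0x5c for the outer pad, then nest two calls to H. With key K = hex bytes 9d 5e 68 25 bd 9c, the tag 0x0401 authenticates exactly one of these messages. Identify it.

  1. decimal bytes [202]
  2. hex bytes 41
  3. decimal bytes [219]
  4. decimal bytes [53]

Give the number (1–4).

4

Key hex bytes 9d 5e 68 25 bd 9c is exactly B = 6 bytes: K' = 9d 5e 68 25 bd 9c.
K' ⊕ ipad = ab 68 5e 13 8b aa; K' ⊕ opad = c1 02 34 79 e1 c0.
m1: inner = H(ab 68 5e 13 8b aa ca) = 03 83; tag = H(c1 02 34 79 e1 c0 03 83) = 0397
m2: inner = H(ab 68 5e 13 8b aa 41) = 02 fa; tag = H(c1 02 34 79 e1 c0 02 fa) = 040d
m3: inner = H(ab 68 5e 13 8b aa db) = 03 94; tag = H(c1 02 34 79 e1 c0 03 94) = 03a8
m4: inner = H(ab 68 5e 13 8b aa 35) = 02 ee; tag = H(c1 02 34 79 e1 c0 02 ee) = 0401 ← matches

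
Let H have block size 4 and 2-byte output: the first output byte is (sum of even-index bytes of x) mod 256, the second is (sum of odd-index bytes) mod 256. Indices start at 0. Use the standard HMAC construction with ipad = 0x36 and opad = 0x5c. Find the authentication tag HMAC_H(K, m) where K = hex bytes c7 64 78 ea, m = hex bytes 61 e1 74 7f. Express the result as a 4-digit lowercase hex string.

Key hex bytes c7 64 78 ea is exactly B = 4 bytes: K' = c7 64 78 ea.
K' ⊕ ipad = f1 52 4e dc.  K' ⊕ opad = 9b 38 24 b6.
Inner input = (K'⊕ipad) ∥ m = f1 52 4e dc ∥ 61 e1 74 7f.
Inner hash: even-index sum = 532 mod 256 = 20; odd-index sum = 654 mod 256 = 142 → 14 8e.
Outer input = (K'⊕opad) ∥ inner = 9b 38 24 b6 ∥ 14 8e.
Outer hash (tag): even-index sum = 211 mod 256 = 211; odd-index sum = 380 mod 256 = 124 → d3 7c.

d37c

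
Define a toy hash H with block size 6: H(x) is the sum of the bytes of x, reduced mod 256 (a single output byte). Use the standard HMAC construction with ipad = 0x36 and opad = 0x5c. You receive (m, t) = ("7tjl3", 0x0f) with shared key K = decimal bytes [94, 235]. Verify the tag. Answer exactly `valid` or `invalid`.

invalid

Key decimal bytes [94, 235] = 5e eb is 2 bytes ≤ B = 6; zero-pad to 6 bytes: K' = 5e eb 00 00 00 00.
K' ⊕ ipad = 68 dd 36 36 36 36; K' ⊕ opad = 02 b7 5c 5c 5c 5c.
Inner hash: sum = 104+221+54+54+54+54+55+116+106+108+51 = 977; mod 256 = 209 → d1.
Outer hash (recomputed tag): sum = 2+183+92+92+92+92+209 = 762; mod 256 = 250 → fa.
Recomputed tag = fa; claimed = 0f → mismatch.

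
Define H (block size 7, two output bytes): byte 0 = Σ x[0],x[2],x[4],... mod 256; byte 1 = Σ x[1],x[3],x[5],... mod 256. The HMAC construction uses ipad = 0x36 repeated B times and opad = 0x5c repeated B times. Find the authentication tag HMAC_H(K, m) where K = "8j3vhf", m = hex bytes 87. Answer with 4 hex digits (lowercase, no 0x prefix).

Key "8j3vhf" = 38 6a 33 76 68 66 is 6 bytes ≤ B = 7; zero-pad to 7 bytes: K' = 38 6a 33 76 68 66 00.
K' ⊕ ipad = 0e 5c 05 40 5e 50 36.  K' ⊕ opad = 64 36 6f 2a 34 3a 5c.
Inner input = (K'⊕ipad) ∥ m = 0e 5c 05 40 5e 50 36 ∥ 87.
Inner hash: even-index sum = 167 mod 256 = 167; odd-index sum = 371 mod 256 = 115 → a7 73.
Outer input = (K'⊕opad) ∥ inner = 64 36 6f 2a 34 3a 5c ∥ a7 73.
Outer hash (tag): even-index sum = 470 mod 256 = 214; odd-index sum = 321 mod 256 = 65 → d6 41.

d641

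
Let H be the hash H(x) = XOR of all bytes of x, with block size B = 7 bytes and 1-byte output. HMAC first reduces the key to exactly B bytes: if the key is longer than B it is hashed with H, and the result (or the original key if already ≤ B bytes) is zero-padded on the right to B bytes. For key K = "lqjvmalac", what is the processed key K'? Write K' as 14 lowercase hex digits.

63000000000000

|K| = 9 > B = 7, so first hash the key.
H(K): XOR 6c⊕71⊕6a⊕76⊕6d⊕61⊕6c⊕61⊕63 = 63.
Zero-pad H(K) = 63 to 7 bytes: K' = 63 00 00 00 00 00 00.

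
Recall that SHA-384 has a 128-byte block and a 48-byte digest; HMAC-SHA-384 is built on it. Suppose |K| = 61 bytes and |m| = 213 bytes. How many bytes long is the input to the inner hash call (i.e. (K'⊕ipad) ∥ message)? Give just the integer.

Key is 61 ≤ 128 bytes, zero-padded: |K'| = 128.
Inner input = (K'⊕ipad) ∥ m → 128 + 213 = 341 bytes.

341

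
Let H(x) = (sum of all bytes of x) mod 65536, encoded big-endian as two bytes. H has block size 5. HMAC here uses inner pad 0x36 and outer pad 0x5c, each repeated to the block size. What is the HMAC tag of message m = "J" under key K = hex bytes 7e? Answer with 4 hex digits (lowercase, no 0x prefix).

Key hex bytes 7e is 1 byte ≤ B = 5; zero-pad to 5 bytes: K' = 7e 00 00 00 00.
K' ⊕ ipad = 48 36 36 36 36.  K' ⊕ opad = 22 5c 5c 5c 5c.
Inner input = (K'⊕ipad) ∥ m = 48 36 36 36 36 ∥ 4a.
Inner hash: sum = 72+54+54+54+54+74 = 362 → 01 6a.
Outer input = (K'⊕opad) ∥ inner = 22 5c 5c 5c 5c ∥ 01 6a.
Outer hash (tag): sum = 34+92+92+92+92+1+106 = 509 → 01 fd.

01fd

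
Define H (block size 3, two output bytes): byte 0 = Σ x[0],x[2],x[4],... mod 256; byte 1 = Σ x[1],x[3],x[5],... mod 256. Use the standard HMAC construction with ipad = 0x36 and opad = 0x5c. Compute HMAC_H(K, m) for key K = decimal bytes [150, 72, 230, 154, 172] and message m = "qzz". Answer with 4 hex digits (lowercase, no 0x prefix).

Key decimal bytes [150, 72, 230, 154, 172] = 96 48 e6 9a ac is 5 bytes > B = 3, so hash it first: H(key) = 28 e2, then zero-pad to 3 bytes: K' = 28 e2 00.
K' ⊕ ipad = 1e d4 36.  K' ⊕ opad = 74 be 5c.
Inner input = (K'⊕ipad) ∥ m = 1e d4 36 ∥ 71 7a 7a.
Inner hash: even-index sum = 206 mod 256 = 206; odd-index sum = 447 mod 256 = 191 → ce bf.
Outer input = (K'⊕opad) ∥ inner = 74 be 5c ∥ ce bf.
Outer hash (tag): even-index sum = 399 mod 256 = 143; odd-index sum = 396 mod 256 = 140 → 8f 8c.

8f8c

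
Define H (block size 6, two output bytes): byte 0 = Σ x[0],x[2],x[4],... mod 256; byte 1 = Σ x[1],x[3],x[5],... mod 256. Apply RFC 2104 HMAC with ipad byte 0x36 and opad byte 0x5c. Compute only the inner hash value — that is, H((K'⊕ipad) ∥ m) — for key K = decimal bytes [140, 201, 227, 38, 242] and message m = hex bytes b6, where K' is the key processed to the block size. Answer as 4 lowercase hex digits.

0945

Key decimal bytes [140, 201, 227, 38, 242] = 8c c9 e3 26 f2 is 5 bytes ≤ B = 6; zero-pad to 6 bytes: K' = 8c c9 e3 26 f2 00.
K' ⊕ ipad = ba ff d5 10 c4 36.
Inner input = ba ff d5 10 c4 36 ∥ b6.
Inner hash: even-index sum = 777 mod 256 = 9; odd-index sum = 325 mod 256 = 69 → 09 45.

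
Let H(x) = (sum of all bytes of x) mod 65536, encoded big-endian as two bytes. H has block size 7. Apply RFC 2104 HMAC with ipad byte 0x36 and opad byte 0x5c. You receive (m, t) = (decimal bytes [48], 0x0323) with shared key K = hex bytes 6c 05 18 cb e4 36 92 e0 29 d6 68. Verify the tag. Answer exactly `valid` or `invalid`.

Key hex bytes 6c 05 18 cb e4 36 92 e0 29 d6 68 is 11 bytes > B = 7, so hash it first: H(key) = 05 47, then zero-pad to 7 bytes: K' = 05 47 00 00 00 00 00.
K' ⊕ ipad = 33 71 36 36 36 36 36; K' ⊕ opad = 59 1b 5c 5c 5c 5c 5c.
Inner hash: sum = 51+113+54+54+54+54+54+48 = 482 → 01 e2.
Outer hash (recomputed tag): sum = 89+27+92+92+92+92+92+1+226 = 803 → 03 23.
Recomputed tag = 0323; claimed = 0323 → match.

valid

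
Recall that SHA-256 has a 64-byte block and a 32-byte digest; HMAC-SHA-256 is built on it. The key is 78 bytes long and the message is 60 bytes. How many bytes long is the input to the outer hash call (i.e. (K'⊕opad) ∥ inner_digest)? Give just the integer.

Key is 78 > 64 bytes, so it is hashed to 32 bytes then zero-padded to 64: |K'| = 64.
Outer input = (K'⊕opad) ∥ H(inner) → 64 + 32 = 96 bytes.

96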